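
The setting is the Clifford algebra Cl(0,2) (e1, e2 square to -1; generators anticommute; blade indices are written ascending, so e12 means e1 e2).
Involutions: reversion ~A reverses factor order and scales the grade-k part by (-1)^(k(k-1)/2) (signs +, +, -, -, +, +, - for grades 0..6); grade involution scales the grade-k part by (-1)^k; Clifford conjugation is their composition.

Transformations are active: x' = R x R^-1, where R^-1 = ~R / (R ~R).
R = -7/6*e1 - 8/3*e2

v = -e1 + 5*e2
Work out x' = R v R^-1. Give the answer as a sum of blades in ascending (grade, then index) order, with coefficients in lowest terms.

~R = -7/6*e1 - 8/3*e2, and R ~R = -305/36, so R^-1 = ~R / (-305/36).
R v = 73/6 - 17/2*e12
Answer: 1327/305*e1 + 811/305*e2


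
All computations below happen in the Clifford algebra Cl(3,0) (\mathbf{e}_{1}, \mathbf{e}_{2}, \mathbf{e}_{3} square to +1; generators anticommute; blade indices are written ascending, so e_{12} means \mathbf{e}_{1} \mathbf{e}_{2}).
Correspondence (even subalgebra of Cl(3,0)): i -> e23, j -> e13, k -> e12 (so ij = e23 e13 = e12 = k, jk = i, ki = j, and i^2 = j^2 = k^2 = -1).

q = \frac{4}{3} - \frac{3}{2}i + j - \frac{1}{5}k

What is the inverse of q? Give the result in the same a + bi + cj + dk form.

In blades: q = \frac{4}{3} - \frac{1}{5} e_{12} + e_{13} - \frac{3}{2} e_{23}.
With qbar = \frac{4}{3} + \frac{1}{5} e_{12} - e_{13} + \frac{3}{2} e_{23} (scalar fixed, mapped units negated), q qbar = \frac{4561}{900} (the sum of squared coefficients), so q^-1 = qbar / (\frac{4561}{900}) = \frac{1200}{4561} + \frac{180}{4561} e_{12} - \frac{900}{4561} e_{13} + \frac{1350}{4561} e_{23}; translating back:
Answer: \frac{1200}{4561} + \frac{1350}{4561}i - \frac{900}{4561}j + \frac{180}{4561}k


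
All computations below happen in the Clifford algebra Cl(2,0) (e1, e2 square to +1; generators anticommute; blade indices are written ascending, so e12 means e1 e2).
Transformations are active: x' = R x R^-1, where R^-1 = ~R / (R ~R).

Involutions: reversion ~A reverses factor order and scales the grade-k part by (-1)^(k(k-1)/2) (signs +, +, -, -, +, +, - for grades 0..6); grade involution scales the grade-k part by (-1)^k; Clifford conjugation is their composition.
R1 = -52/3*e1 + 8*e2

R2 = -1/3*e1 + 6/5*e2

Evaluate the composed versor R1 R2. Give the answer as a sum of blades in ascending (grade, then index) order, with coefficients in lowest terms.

Distribute over the terms of R1 (each basis-blade product reordered to ascending indices, repeated generators contracted through their squares):
(-52/3*e1) R2 = 52/9 - 104/5*e12
(8*e2) R2 = 48/5 + 8/3*e12
Summing the partial products and collecting blades:
Answer: 692/45 - 272/15*e12


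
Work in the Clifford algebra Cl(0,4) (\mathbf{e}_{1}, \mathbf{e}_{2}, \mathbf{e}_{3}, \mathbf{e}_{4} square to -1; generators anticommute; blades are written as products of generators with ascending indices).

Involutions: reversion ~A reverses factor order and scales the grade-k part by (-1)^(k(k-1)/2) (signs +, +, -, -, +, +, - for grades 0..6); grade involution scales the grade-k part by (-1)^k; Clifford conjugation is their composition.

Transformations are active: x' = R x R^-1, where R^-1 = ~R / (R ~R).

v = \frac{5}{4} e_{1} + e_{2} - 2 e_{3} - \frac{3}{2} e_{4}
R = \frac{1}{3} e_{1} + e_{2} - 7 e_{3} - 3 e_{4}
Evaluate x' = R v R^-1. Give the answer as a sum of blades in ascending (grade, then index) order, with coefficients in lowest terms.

~R = \frac{1}{3} e_{1} + e_{2} - 7 e_{3} - 3 e_{4}, and R ~R = -\frac{532}{9}, so R^-1 = ~R / (-\frac{532}{9}).
R v = -\frac{239}{12} - \frac{11}{12} e_{1} e_{2} + \frac{97}{12} e_{1} e_{3} + \frac{13}{4} e_{1} e_{4} + 5 e_{2} e_{3} + \frac{3}{2} e_{2} e_{4} + \frac{9}{2} e_{3} e_{4}
Answer: -\frac{1091}{1064} e_{1} - \frac{347}{1064} e_{2} - \frac{413}{152} e_{3} - \frac{555}{1064} e_{4}


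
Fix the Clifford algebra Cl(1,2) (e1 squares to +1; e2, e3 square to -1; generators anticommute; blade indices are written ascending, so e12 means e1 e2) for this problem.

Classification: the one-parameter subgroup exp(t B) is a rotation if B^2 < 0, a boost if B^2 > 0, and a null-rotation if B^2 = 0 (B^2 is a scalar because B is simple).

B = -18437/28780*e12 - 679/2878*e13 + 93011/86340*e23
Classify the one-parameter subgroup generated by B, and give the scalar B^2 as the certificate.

B^2 term by term: the squares give (-18437/28780)^2*(e12)^2 + (-679/2878)^2*(e13)^2 + (93011/86340)^2*(e23)^2 = 339922969/828288400*(+1) + 461041/8282884*(+1) + 8651046121/7454595600*(-1) = -25/36 (each basis 2-blade squares to minus the product of its generators' squares); cross terms between blades sharing an index anticommute and cancel. So B^2 = -25/36.
Answer: rotation, certificate B^2 = -25/36. B^2 = -25/36 is basis-independent, so its sign is the whole story.


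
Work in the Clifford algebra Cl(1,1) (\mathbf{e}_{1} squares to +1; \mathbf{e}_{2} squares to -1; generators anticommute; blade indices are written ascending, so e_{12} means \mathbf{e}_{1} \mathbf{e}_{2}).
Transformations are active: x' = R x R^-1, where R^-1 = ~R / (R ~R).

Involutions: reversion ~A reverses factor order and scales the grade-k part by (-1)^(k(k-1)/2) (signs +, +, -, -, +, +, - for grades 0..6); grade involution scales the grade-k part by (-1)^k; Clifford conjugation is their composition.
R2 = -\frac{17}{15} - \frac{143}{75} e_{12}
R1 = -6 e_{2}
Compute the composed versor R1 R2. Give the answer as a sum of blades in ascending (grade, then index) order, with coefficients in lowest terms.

Distribute over the terms of R1 (each basis-blade product reordered to ascending indices, repeated generators contracted through their squares):
(-6 e_{2}) R2 = \frac{286}{25} e_{1} + \frac{34}{5} e_{2}
Answer: \frac{286}{25} e_{1} + \frac{34}{5} e_{2}


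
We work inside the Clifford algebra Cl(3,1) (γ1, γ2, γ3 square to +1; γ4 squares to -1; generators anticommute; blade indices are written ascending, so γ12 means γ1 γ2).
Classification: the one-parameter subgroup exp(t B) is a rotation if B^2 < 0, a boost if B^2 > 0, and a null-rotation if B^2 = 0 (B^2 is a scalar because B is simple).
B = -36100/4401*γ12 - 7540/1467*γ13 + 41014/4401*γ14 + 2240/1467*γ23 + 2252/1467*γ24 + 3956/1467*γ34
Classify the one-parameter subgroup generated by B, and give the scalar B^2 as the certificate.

B^2 term by term: the squares give (-36100/4401)^2*(γ12)^2 + (-7540/1467)^2*(γ13)^2 + (41014/4401)^2*(γ14)^2 + (2240/1467)^2*(γ23)^2 + (2252/1467)^2*(γ24)^2 + (3956/1467)^2*(γ34)^2 = 1303210000/19368801*(-1) + 56851600/2152089*(-1) + 1682148196/19368801*(+1) + 5017600/2152089*(-1) + 5071504/2152089*(+1) + 15649936/2152089*(+1) = 4/9 (each basis 2-blade squares to minus the product of its generators' squares); cross terms between blades sharing an index anticommute and cancel; the commuting (index-disjoint) pairs give grade-4 terms 2*c*c'*(blade product), which cancel blade by blade — γ1234: -285623200/6456267 + 33960160/2152089 + 183742720/6456267 = 0 — confirming B is simple. So B^2 = 4/9.
Answer: boost, certificate B^2 = 4/9. The class reads off the invariant scalar 4/9 directly.


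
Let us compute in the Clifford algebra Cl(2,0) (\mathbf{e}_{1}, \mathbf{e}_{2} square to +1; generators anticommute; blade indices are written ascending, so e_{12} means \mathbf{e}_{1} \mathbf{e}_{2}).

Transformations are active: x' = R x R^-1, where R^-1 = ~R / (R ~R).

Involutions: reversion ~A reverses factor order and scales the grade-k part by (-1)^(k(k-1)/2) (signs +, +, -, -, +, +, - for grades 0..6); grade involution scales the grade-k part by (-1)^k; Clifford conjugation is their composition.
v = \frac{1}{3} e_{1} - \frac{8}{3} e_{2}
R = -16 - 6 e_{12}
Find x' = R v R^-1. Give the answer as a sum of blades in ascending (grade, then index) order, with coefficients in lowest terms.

~R = -16 + 6 e_{12}, and R ~R = 292, so R^-1 = ~R / (292).
R v = \frac{32}{3} e_{1} + \frac{134}{3} e_{2}
Answer: -\frac{329}{219} e_{1} - \frac{488}{219} e_{2}


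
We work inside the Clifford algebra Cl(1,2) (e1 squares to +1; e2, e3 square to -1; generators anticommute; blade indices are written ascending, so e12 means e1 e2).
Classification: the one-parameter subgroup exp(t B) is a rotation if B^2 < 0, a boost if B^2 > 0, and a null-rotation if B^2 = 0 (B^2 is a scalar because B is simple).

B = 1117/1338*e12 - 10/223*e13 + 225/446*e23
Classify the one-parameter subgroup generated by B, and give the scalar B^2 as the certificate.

B^2 term by term: the squares give (1117/1338)^2*(e12)^2 + (-10/223)^2*(e13)^2 + (225/446)^2*(e23)^2 = 1247689/1790244*(+1) + 100/49729*(+1) + 50625/198916*(-1) = 4/9 (each basis 2-blade squares to minus the product of its generators' squares); cross terms between blades sharing an index anticommute and cancel. So B^2 = 4/9.
Answer: boost, certificate B^2 = 4/9. One invariant decides it: the square 4/9 survives every conjugation, and its sign is exactly the classification.


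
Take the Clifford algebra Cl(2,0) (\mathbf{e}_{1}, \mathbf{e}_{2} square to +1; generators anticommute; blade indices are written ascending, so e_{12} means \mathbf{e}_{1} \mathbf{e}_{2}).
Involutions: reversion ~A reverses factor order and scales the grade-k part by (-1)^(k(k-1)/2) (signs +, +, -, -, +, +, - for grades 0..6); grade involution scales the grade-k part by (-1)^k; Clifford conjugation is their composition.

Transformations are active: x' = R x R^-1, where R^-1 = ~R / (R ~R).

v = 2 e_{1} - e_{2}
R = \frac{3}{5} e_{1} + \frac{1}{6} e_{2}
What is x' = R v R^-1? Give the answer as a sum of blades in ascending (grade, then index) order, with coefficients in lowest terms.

~R = \frac{3}{5} e_{1} + \frac{1}{6} e_{2}, and R ~R = \frac{349}{900}, so R^-1 = ~R / (\frac{349}{900}).
R v = \frac{31}{30} - \frac{14}{15} e_{12}
Answer: \frac{418}{349} e_{1} + \frac{659}{349} e_{2}


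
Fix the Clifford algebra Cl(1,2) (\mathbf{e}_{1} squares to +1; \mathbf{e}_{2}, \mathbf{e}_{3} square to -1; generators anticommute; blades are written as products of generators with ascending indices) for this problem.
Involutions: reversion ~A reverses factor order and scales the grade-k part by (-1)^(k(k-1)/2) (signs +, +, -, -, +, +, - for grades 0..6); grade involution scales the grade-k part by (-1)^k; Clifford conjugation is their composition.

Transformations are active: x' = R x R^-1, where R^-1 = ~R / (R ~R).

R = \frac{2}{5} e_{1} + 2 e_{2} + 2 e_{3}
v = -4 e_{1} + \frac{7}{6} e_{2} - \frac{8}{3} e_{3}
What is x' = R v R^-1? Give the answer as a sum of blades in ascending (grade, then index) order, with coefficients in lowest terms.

~R = \frac{2}{5} e_{1} + 2 e_{2} + 2 e_{3}, and R ~R = -\frac{196}{25}, so R^-1 = ~R / (-\frac{196}{25}).
R v = \frac{7}{5} + \frac{127}{15} e_{1} e_{2} + \frac{104}{15} e_{1} e_{3} - \frac{23}{3} e_{2} e_{3}
Answer: \frac{27}{7} e_{1} - \frac{79}{42} e_{2} + \frac{41}{21} e_{3}


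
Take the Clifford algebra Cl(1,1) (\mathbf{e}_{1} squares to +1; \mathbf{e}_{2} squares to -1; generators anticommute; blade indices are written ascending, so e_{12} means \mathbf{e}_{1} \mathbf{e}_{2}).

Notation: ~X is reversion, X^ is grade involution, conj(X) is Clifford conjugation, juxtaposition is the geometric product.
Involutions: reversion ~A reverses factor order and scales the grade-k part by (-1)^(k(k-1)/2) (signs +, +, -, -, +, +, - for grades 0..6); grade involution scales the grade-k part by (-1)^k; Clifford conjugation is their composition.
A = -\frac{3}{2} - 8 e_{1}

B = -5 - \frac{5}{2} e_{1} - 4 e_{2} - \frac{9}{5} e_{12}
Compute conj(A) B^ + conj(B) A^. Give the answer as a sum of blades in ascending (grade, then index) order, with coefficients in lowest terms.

first term: \frac{55}{2} - \frac{175}{4} e_{1} - \frac{102}{5} e_{2} + \frac{347}{10} e_{12}
second term: \frac{55}{2} - \frac{175}{4} e_{1} - \frac{102}{5} e_{2} - \frac{347}{10} e_{12}
Answer: 55 - \frac{175}{2} e_{1} - \frac{204}{5} e_{2}


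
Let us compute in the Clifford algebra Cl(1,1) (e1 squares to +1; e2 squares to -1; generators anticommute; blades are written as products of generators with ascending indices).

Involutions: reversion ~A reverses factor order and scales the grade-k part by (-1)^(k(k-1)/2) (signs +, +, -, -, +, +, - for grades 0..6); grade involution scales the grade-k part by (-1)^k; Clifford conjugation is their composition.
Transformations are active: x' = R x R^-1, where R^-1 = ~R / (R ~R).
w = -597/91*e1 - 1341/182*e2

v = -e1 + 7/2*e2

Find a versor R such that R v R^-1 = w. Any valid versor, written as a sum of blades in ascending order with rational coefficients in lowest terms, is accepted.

Equal squares first: v^2 = w^2 = -45/4. Then v + w = -688/91*e1 - 352/91*e2 is a versor taking v to w, provided it is invertible.
Answer: -688/91*e1 - 352/91*e2


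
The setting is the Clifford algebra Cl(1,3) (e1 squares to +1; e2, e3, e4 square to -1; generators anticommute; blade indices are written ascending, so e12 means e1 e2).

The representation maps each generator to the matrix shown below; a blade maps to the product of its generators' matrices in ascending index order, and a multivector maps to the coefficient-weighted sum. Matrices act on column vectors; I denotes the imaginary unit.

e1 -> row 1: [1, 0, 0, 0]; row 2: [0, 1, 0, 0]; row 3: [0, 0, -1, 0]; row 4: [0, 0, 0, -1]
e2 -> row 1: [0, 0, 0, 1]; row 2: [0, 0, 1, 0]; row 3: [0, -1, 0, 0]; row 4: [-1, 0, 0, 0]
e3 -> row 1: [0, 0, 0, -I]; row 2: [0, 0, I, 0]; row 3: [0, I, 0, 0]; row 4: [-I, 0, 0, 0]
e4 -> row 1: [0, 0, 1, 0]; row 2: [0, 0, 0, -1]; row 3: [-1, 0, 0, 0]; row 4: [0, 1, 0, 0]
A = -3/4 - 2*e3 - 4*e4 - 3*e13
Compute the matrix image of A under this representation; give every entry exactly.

Bivector images (products of the table entries): rho(e13) = rho(e1)rho(e3) = row 1: [0, 0, 0, -I]; row 2: [0, 0, I, 0]; row 3: [0, -I, 0, 0]; row 4: [I, 0, 0, 0].
M = (-3/4)*1 + (-2)*rho(e3) + (-4)*rho(e4) + (-3)*rho(e13), summed entrywise (1 is the identity matrix):
Answer: row 1: [-3/4, 0, -4, 5*I]; row 2: [0, -3/4, -5*I, 4]; row 3: [4, I, -3/4, 0]; row 4: [-I, -4, 0, -3/4]


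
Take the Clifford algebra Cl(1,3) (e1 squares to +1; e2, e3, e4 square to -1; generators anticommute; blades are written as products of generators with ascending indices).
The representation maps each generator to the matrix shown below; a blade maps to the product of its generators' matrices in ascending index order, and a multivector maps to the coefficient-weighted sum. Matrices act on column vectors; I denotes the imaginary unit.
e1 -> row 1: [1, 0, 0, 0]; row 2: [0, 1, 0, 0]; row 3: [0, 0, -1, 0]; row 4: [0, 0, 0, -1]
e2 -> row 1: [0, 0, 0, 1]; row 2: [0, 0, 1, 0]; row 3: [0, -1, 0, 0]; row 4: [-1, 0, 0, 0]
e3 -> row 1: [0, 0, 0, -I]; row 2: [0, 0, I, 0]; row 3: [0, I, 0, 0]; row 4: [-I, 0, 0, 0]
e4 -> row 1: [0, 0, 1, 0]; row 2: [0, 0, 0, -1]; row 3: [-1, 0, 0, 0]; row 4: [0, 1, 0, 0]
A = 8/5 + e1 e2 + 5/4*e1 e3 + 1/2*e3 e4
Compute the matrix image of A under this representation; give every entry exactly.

Bivector images (products of the table entries): rho(e1 e2) = rho(e1)rho(e2) = row 1: [0, 0, 0, 1]; row 2: [0, 0, 1, 0]; row 3: [0, 1, 0, 0]; row 4: [1, 0, 0, 0]; rho(e1 e3) = rho(e1)rho(e3) = row 1: [0, 0, 0, -I]; row 2: [0, 0, I, 0]; row 3: [0, -I, 0, 0]; row 4: [I, 0, 0, 0]; rho(e3 e4) = rho(e3)rho(e4) = row 1: [0, -I, 0, 0]; row 2: [-I, 0, 0, 0]; row 3: [0, 0, 0, -I]; row 4: [0, 0, -I, 0].
M = (8/5)*1 + (1)*rho(e1 e2) + (5/4)*rho(e1 e3) + (1/2)*rho(e3 e4), summed entrywise (1 is the identity matrix):
Answer: row 1: [8/5, -I/2, 0, 1 - 5*I/4]; row 2: [-I/2, 8/5, 1 + 5*I/4, 0]; row 3: [0, 1 - 5*I/4, 8/5, -I/2]; row 4: [1 + 5*I/4, 0, -I/2, 8/5]


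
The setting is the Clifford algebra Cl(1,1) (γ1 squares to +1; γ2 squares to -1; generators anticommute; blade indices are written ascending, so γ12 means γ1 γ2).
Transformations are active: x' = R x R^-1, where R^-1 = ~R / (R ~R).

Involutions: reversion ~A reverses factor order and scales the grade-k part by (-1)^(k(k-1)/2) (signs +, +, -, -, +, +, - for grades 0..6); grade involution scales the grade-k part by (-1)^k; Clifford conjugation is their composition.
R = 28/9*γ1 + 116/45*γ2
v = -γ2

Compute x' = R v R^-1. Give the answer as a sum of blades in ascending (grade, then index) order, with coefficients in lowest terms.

~R = 28/9*γ1 + 116/45*γ2, and R ~R = 2048/675, so R^-1 = ~R / (2048/675).
R v = 116/45 - 28/9*γ12
Answer: 1015/192*γ1 + 1033/192*γ2


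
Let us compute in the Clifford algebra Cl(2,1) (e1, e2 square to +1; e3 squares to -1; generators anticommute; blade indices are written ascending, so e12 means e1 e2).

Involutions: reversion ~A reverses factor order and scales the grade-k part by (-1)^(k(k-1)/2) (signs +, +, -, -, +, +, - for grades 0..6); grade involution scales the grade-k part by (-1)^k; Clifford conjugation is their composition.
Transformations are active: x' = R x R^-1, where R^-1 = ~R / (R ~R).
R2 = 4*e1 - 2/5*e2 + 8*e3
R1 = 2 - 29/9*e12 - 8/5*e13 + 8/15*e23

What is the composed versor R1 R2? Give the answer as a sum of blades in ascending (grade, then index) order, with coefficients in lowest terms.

Distribute over the terms of R2 (each basis-blade product reordered to ascending indices, repeated generators contracted through their squares):
R1 (4*e1) = 8*e1 + 116/9*e2 + 32/5*e3 + 32/15*e123
R1 (-2/5*e2) = 58/45*e1 - 4/5*e2 + 16/75*e3 - 16/25*e123
R1 (8*e3) = 64/5*e1 - 64/15*e2 + 16*e3 - 232/9*e123
Summing the partial products and collecting blades:
Answer: 994/45*e1 + 352/45*e2 + 1696/75*e3 - 5464/225*e123


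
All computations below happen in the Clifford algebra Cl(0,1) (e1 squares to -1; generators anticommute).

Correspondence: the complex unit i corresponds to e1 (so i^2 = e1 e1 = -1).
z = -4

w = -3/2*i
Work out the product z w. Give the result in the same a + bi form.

In blades: z = -4, w = -3/2*e1.
Distribute z over w term by term (generator squares from the signature, products reordered to ascending indices): (-4)*w = 6*e1.
Sum: 6*e1; translating back through the correspondence:
Answer: 6i


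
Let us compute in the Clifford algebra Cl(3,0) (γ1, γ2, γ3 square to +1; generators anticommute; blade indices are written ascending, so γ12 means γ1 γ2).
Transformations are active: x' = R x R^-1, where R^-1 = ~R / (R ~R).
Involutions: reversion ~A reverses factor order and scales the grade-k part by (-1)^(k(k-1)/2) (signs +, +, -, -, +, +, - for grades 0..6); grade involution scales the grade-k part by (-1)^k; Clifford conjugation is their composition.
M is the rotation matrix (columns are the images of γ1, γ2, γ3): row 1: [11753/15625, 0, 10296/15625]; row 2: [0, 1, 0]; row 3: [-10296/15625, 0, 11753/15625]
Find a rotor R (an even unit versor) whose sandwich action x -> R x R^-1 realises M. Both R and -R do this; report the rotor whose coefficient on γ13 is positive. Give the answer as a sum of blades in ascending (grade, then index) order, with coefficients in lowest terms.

Method: write R = a + b12*γ12 + b13*γ13 + b23*γ23 with a^2 + b12^2 + b13^2 + b23^2 = 1 (so R^-1 = ~R). Expanding the columns R e_j ~R gives tr M = 4a^2 - 1 and, from the antisymmetric part, M21 - M12 = -4a*b12, M13 - M31 = 4a*b13, M32 - M23 = -4a*b23.
Here tr M = 39131/15625, so a^2 = (1 + tr M)/4 = 13689/15625 and a = ±117/125. Taking a = 117/125: M21 - M12 = 0, M13 - M31 = 20592/15625, M32 - M23 = 0, giving b12 = 0, b13 = 44/125, b23 = 0, i.e. R = 117/125 + 44/125*γ13.
Its γ13 coefficient is already positive.
Answer: 117/125 + 44/125*γ13. Sheet selection: the two-to-one cover makes ±R indistinguishable at the matrix level (trace 39131/15625), so uniqueness comes from the required sign on γ13.


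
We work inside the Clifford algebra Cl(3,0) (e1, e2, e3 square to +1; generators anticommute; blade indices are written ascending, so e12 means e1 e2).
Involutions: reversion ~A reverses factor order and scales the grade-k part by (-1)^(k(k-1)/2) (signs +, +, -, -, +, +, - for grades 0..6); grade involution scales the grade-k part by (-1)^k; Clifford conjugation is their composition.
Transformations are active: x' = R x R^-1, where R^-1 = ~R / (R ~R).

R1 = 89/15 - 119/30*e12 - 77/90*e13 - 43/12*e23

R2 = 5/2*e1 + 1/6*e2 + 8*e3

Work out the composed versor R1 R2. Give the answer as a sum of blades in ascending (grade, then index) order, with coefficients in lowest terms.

Distribute over the terms of R2 (each basis-blade product reordered to ascending indices, repeated generators contracted through their squares):
R1 (5/2*e1) = 89/6*e1 + 119/12*e2 + 77/36*e3 - 215/24*e123
R1 (1/6*e2) = -119/180*e1 + 89/90*e2 + 43/72*e3 + 77/540*e123
R1 (8*e3) = -308/45*e1 - 86/3*e2 + 712/15*e3 - 476/15*e123
Summing the partial products and collecting blades:
Answer: 1319/180*e1 - 3197/180*e2 + 18073/360*e3 - 43793/1080*e123


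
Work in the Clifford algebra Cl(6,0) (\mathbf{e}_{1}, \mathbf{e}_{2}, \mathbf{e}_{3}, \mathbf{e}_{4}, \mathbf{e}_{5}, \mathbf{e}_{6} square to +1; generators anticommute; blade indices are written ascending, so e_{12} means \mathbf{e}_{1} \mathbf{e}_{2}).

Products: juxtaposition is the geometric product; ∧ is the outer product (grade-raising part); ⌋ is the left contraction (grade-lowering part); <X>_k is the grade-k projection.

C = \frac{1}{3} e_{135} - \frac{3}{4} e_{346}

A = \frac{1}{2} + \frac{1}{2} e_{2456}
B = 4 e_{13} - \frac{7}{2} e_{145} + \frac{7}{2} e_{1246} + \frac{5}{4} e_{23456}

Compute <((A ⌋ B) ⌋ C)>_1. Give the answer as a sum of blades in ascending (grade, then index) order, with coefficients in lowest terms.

step 1: -\frac{5}{8} e_{3} + 2 e_{13} - \frac{7}{4} e_{145} + \frac{7}{4} e_{1246} + \frac{5}{8} e_{23456}
step 2: -\frac{2}{3} e_{5} + \frac{5}{24} e_{15} + \frac{15}{32} e_{46}
step 3: -\frac{2}{3} e_{5}
Answer: -\frac{2}{3} e_{5}


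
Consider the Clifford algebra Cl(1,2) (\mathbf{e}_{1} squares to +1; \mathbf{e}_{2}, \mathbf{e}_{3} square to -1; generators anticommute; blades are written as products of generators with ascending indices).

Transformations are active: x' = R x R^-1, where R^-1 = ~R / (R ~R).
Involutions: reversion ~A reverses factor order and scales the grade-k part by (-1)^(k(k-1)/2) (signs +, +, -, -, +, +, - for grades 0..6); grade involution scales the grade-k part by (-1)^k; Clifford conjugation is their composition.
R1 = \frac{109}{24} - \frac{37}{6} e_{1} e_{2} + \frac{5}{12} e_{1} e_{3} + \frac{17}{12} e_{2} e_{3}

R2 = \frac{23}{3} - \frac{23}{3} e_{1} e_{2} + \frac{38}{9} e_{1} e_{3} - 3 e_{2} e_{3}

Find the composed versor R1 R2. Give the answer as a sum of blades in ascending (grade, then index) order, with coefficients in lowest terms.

Distribute over the terms of R1 (each basis-blade product reordered to ascending indices, repeated generators contracted through their squares):
(\frac{109}{24}) R2 = \frac{2507}{72} - \frac{2507}{72} e_{1} e_{2} + \frac{2071}{108} e_{1} e_{3} - \frac{109}{8} e_{2} e_{3}
(-\frac{37}{6} e_{1} e_{2}) R2 = \frac{851}{18} - \frac{851}{18} e_{1} e_{2} - \frac{37}{2} e_{1} e_{3} + \frac{703}{27} e_{2} e_{3}
(\frac{5}{12} e_{1} e_{3}) R2 = \frac{95}{54} - \frac{5}{4} e_{1} e_{2} + \frac{115}{36} e_{1} e_{3} - \frac{115}{36} e_{2} e_{3}
(\frac{17}{12} e_{2} e_{3}) R2 = \frac{17}{4} - \frac{323}{54} e_{1} e_{2} - \frac{391}{36} e_{1} e_{3} + \frac{391}{36} e_{2} e_{3}
Summing the partial products and collecting blades:
Answer: \frac{19031}{216} - \frac{19295}{216} e_{1} e_{2} - \frac{755}{108} e_{1} e_{3} + \frac{4337}{216} e_{2} e_{3}


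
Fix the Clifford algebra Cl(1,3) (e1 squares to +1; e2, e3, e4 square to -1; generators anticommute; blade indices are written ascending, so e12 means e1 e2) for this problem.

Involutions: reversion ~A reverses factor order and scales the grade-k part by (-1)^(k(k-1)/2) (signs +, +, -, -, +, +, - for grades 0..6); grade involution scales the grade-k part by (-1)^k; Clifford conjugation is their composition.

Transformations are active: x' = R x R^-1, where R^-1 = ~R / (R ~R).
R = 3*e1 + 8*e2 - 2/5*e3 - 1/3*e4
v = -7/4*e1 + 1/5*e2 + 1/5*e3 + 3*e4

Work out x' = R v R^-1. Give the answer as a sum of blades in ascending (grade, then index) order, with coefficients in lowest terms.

~R = 3*e1 + 8*e2 - 2/5*e3 - 1/3*e4, and R ~R = -12436/225, so R^-1 = ~R / (-12436/225).
R v = -577/100 + 73/5*e12 - 1/10*e13 + 101/12*e14 + 42/25*e23 + 361/15*e24 - 17/15*e34
Answer: 59105/24872*e1 + 22856/15545*e2 - 17629/62180*e3 - 76347/24872*e4


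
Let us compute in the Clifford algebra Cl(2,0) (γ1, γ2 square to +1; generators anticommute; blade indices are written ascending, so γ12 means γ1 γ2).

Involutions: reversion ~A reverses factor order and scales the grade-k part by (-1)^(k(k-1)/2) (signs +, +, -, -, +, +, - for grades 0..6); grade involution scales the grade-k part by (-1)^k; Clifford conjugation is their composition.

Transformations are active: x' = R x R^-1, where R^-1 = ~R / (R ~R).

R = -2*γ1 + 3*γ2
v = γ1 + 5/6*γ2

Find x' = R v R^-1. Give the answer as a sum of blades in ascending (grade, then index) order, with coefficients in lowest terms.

~R = -2*γ1 + 3*γ2, and R ~R = 13, so R^-1 = ~R / (13).
R v = 1/2 - 14/3*γ12
Answer: -15/13*γ1 - 47/78*γ2


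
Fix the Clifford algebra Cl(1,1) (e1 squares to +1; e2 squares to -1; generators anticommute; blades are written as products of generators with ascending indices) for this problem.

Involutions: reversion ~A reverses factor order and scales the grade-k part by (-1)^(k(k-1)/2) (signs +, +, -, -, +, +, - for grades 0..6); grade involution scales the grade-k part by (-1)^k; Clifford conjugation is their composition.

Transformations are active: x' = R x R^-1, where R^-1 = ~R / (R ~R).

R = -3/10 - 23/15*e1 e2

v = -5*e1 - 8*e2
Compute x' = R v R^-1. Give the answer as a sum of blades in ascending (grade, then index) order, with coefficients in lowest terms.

~R = -3/10 + 23/15*e1 e2, and R ~R = -407/180, so R^-1 = ~R / (-407/180).
R v = -323/30*e1 - 79/15*e2
Answer: 4361/2035*e1 + 13436/2035*e2


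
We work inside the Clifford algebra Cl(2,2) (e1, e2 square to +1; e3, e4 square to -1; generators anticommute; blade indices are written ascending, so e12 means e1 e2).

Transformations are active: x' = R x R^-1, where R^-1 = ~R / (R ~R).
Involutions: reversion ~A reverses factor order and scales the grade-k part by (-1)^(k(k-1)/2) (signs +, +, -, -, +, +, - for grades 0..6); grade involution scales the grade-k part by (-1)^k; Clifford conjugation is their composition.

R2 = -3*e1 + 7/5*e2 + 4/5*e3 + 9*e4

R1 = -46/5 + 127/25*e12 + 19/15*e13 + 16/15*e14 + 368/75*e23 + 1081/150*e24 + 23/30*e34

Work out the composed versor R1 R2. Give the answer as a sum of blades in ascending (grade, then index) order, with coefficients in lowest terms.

Distribute over the terms of R2 (each basis-blade product reordered to ascending indices, repeated generators contracted through their squares):
R1 (-3*e1) = 138/5*e1 + 381/25*e2 + 19/5*e3 + 16/5*e4 - 368/25*e123 - 1081/50*e124 - 23/10*e134
R1 (7/5*e2) = 889/125*e1 - 322/25*e2 - 2576/375*e3 - 7567/750*e4 - 133/75*e123 - 112/75*e124 + 161/150*e234
R1 (4/5*e3) = -76/75*e1 - 1472/375*e2 - 184/25*e3 + 46/75*e4 + 508/125*e123 - 64/75*e134 - 2162/375*e234
R1 (9*e4) = -48/5*e1 - 3243/50*e2 - 69/10*e3 - 414/5*e4 + 1143/25*e124 + 57/5*e134 + 1104/25*e234
Summing the partial products and collecting blades:
Answer: 9037/375*e1 - 49819/750*e2 - 12997/750*e3 - 22269/250*e4 - 4661/375*e123 + 3391/150*e124 + 1237/150*e134 + 9867/250*e234


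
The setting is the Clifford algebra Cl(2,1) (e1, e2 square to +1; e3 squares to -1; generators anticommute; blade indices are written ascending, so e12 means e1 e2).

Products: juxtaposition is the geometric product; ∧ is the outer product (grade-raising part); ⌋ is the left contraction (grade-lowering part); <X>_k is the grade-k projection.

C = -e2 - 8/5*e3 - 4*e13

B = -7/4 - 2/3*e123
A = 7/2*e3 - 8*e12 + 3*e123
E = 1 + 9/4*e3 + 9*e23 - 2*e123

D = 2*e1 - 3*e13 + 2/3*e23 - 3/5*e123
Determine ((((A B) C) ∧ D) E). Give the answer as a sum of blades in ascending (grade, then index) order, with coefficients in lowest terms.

step 1: -2 - 275/24*e3 + 49/3*e12 - 21/4*e123
step 2: -55/3 + 59/2*e1 - 19*e2 + 16/5*e3 - 42/5*e12 + 11/4*e13 + 431/8*e23 - 392/15*e123
step 3: -110/3*e1 + 38*e12 + 243/5*e13 - 110/9*e23 + 977/12*e123
step 4: -1637/6 + 27503/45*e1 + 1247/10*e2 + 76*e3 + 23377/80*e12 + 3081/10*e13 + 550/9*e23 - 1957/12*e123
Answer: -1637/6 + 27503/45*e1 + 1247/10*e2 + 76*e3 + 23377/80*e12 + 3081/10*e13 + 550/9*e23 - 1957/12*e123


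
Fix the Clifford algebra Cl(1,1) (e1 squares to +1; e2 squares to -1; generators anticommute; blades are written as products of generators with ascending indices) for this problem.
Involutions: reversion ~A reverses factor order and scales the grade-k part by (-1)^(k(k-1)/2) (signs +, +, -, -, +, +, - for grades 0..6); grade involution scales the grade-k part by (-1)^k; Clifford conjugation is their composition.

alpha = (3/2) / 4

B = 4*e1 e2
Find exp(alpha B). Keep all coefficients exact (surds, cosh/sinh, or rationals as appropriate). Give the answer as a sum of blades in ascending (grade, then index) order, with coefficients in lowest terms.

B^2 = (4)^2*(e1 e2)^2 = 16*(+1) = 16 (a basis 2-blade squares to minus the product of its generators' squares).
B^2 = 16 — B^2 > 0, so the exponential closes hyperbolically: l = 4, alpha*l = 3/2, so exp(alpha B) = cosh(3/2) + (sinh(3/2)/4)*B = cosh(3/2) + (sinh(3/2)/4)*B.
Answer: cosh(3/2) + sinh(3/2)*e1 e2


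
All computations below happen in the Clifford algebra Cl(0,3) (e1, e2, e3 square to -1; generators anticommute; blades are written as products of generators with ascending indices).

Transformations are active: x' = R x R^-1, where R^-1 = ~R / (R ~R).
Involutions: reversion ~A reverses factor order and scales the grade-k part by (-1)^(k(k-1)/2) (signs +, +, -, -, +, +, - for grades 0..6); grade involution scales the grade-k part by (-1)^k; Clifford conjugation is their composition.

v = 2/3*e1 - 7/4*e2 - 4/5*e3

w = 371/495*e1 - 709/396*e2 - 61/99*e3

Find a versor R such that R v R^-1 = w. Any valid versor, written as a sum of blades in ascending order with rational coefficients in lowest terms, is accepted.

Since q(v) = q(w) = -14929/3600, the sum R = v + w = 701/495*e1 - 701/198*e2 - 701/495*e3 does the job whenever invertible.
Answer: 701/495*e1 - 701/198*e2 - 701/495*e3


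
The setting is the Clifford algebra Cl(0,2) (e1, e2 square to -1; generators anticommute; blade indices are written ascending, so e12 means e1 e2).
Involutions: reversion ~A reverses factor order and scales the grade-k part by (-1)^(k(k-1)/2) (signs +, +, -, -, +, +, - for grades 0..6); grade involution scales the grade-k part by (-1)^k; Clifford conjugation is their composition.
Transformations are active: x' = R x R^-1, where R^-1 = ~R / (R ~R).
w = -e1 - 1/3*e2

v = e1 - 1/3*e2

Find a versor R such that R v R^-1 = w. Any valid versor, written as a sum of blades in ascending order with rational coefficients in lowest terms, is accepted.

Construction: equal norms (both -10/9) license R = v + w = -2/3*e2 — nothing changes along that direction, while (v - w)/2 changes sign, so v maps onto w.
Answer: -2/3*e2


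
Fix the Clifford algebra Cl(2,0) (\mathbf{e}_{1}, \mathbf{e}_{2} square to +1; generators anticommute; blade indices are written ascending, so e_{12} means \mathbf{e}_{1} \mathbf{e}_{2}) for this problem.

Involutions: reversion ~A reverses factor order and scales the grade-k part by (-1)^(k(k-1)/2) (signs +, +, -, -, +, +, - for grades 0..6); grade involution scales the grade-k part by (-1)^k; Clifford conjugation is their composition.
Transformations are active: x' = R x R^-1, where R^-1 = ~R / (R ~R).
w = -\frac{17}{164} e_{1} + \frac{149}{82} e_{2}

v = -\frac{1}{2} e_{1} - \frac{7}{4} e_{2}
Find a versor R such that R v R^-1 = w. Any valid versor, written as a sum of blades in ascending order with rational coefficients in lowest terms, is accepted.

Sketch: the shared square \frac{53}{16} makes R = v + w = -\frac{99}{164} e_{1} + \frac{11}{164} e_{2} the natural versor; its sandwich fixes that direction, negates (v - w)/2, and sends v to w.
Answer: -\frac{99}{164} e_{1} + \frac{11}{164} e_{2}


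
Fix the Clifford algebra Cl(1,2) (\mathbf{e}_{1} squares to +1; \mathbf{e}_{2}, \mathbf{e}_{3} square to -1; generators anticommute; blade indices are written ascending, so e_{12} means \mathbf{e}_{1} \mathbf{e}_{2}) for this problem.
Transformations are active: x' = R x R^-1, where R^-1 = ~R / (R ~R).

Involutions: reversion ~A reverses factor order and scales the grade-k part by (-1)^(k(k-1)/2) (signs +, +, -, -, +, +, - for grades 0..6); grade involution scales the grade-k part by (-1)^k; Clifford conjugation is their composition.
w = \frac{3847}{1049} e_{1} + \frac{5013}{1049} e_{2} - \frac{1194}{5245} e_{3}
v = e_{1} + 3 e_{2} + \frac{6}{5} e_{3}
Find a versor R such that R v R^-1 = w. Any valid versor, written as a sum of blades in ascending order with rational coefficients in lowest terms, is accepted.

Since q(v) = q(w) = -\frac{236}{25}, the sum R = v + w = \frac{4896}{1049} e_{1} + \frac{8160}{1049} e_{2} + \frac{1020}{1049} e_{3} does the job whenever invertible.
Answer: \frac{4896}{1049} e_{1} + \frac{8160}{1049} e_{2} + \frac{1020}{1049} e_{3}


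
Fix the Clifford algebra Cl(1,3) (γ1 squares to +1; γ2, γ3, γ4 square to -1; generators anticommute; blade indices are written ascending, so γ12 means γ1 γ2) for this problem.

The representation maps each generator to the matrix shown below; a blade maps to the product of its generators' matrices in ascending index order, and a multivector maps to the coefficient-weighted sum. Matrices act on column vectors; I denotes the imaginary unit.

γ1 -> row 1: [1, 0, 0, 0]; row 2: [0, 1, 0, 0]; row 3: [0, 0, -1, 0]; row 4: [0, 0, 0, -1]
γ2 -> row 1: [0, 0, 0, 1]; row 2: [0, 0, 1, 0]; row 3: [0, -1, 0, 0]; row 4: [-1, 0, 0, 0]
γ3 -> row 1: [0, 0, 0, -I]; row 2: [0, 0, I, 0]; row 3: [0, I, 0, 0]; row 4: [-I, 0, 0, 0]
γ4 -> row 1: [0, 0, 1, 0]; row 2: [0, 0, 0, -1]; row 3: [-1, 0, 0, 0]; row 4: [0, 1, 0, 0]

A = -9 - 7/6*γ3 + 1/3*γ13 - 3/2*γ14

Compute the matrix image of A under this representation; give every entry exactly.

Bivector images (products of the table entries): rho(γ13) = rho(γ1)rho(γ3) = row 1: [0, 0, 0, -I]; row 2: [0, 0, I, 0]; row 3: [0, -I, 0, 0]; row 4: [I, 0, 0, 0]; rho(γ14) = rho(γ1)rho(γ4) = row 1: [0, 0, 1, 0]; row 2: [0, 0, 0, -1]; row 3: [1, 0, 0, 0]; row 4: [0, -1, 0, 0].
M = (-9)*1 + (-7/6)*rho(γ3) + (1/3)*rho(γ13) + (-3/2)*rho(γ14), summed entrywise (1 is the identity matrix):
Answer: row 1: [-9, 0, -3/2, 5*I/6]; row 2: [0, -9, -5*I/6, 3/2]; row 3: [-3/2, -3*I/2, -9, 0]; row 4: [3*I/2, 3/2, 0, -9]


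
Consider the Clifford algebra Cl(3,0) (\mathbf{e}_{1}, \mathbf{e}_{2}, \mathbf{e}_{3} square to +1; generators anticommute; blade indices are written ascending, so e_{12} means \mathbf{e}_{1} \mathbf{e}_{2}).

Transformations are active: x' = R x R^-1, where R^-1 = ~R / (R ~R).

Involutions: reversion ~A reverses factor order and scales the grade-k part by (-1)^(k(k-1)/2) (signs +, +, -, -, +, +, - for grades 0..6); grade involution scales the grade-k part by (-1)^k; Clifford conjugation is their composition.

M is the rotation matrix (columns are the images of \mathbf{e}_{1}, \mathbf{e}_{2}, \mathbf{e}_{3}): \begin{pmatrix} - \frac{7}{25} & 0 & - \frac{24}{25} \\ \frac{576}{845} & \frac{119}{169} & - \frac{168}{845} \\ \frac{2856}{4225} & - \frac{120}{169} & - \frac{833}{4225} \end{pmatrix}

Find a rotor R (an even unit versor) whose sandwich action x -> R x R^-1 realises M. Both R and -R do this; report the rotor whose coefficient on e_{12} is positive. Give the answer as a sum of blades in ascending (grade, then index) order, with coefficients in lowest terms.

Method: write R = a + b12*e_{12} + b13*e_{13} + b23*e_{23} with a^2 + b12^2 + b13^2 + b23^2 = 1 (so R^-1 = ~R). Expanding the columns R e_j ~R gives tr M = 4a^2 - 1 and, from the antisymmetric part, M21 - M12 = -4a*b12, M13 - M31 = 4a*b13, M32 - M23 = -4a*b23.
Here tr M = \frac{959}{4225}, so a^2 = (1 + tr M)/4 = \frac{1296}{4225} and a = ±\frac{36}{65}. Taking a = \frac{36}{65}: M21 - M12 = \frac{576}{845}, M13 - M31 = -\frac{6912}{4225}, M32 - M23 = -\frac{432}{845}, giving b12 = -\frac{4}{13}, b13 = -\frac{48}{65}, b23 = \frac{3}{13}, i.e. R = \frac{36}{65} - \frac{4}{13} e_{12} - \frac{48}{65} e_{13} + \frac{3}{13} e_{23}.
Its e_{12} coefficient is negative, so report the other preimage -R.
Answer: -\frac{36}{65} + \frac{4}{13} e_{12} + \frac{48}{65} e_{13} - \frac{3}{13} e_{23}. Why the constraint matters: R and -R act identically through the sandwich — M has trace \frac{959}{4225} either way — so only the sign condition on e_{12} picks one of the two preimages.


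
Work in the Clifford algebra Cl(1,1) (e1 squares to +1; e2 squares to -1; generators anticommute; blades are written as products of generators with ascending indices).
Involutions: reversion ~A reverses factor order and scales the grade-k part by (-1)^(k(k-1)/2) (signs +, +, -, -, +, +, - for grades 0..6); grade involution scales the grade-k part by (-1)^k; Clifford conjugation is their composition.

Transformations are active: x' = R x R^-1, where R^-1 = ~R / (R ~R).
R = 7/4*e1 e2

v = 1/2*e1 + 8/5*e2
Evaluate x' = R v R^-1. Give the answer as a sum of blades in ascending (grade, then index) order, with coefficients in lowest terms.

~R = -7/4*e1 e2, and R ~R = -49/16, so R^-1 = ~R / (-49/16).
R v = -14/5*e1 - 7/8*e2
Answer: -1/2*e1 - 8/5*e2


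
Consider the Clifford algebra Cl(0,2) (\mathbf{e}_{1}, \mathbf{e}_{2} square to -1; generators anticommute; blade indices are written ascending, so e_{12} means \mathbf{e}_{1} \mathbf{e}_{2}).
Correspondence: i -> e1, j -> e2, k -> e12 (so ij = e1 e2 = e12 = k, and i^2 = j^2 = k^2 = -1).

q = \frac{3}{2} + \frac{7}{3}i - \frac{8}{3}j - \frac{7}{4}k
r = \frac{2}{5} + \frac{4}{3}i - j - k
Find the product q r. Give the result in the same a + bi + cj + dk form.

In blades: q = \frac{3}{2} + \frac{7}{3} e_{1} - \frac{8}{3} e_{2} - \frac{7}{4} e_{12}, r = \frac{2}{5} + \frac{4}{3} e_{1} - e_{2} - e_{12}.
Distribute q over r term by term (generator squares from the signature, products reordered to ascending indices): (\frac{3}{2})*r = \frac{3}{5} + 2 e_{1} - \frac{3}{2} e_{2} - \frac{3}{2} e_{12}; (\frac{7}{3} e_{1})*r = -\frac{28}{9} + \frac{14}{15} e_{1} + \frac{7}{3} e_{2} - \frac{7}{3} e_{12}; (-\frac{8}{3} e_{2})*r = -\frac{8}{3} + \frac{8}{3} e_{1} - \frac{16}{15} e_{2} + \frac{32}{9} e_{12}; (-\frac{7}{4} e_{12})*r = -\frac{7}{4} - \frac{7}{4} e_{1} - \frac{7}{3} e_{2} - \frac{7}{10} e_{12}.
Sum: -\frac{1247}{180} + \frac{77}{20} e_{1} - \frac{77}{30} e_{2} - \frac{44}{45} e_{12}; translating back through the correspondence:
Answer: -\frac{1247}{180} + \frac{77}{20}i - \frac{77}{30}j - \frac{44}{45}k


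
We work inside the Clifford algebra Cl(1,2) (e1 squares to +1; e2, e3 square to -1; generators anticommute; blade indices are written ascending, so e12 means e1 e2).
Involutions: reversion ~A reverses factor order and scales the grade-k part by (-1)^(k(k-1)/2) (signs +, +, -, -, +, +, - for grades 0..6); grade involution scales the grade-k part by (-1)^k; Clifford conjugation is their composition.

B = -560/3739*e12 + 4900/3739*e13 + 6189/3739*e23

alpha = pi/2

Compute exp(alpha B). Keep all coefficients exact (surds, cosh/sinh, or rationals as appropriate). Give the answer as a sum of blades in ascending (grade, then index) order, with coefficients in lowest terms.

B^2 term by term: the squares give (-560/3739)^2*(e12)^2 + (4900/3739)^2*(e13)^2 + (6189/3739)^2*(e23)^2 = 313600/13980121*(+1) + 24010000/13980121*(+1) + 38303721/13980121*(-1) = -1 (each basis 2-blade squares to minus the product of its generators' squares); cross terms between blades sharing an index anticommute and cancel. So B^2 = -1.
B^2 = -1 — B^2 < 0, so the exponential closes trigonometrically: l = 1, alpha*l = pi/2, so exp(alpha B) = cos(pi/2) + (sin(pi/2)/1)*B = 0 + (1)*B.
Answer: -560/3739*e12 + 4900/3739*e13 + 6189/3739*e23


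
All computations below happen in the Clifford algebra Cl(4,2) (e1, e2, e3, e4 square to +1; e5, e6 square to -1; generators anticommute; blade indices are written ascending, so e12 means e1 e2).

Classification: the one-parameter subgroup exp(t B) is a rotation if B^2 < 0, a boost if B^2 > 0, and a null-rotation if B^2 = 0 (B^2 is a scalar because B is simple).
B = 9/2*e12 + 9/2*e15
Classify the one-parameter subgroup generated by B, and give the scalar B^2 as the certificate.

B^2 term by term: the squares give (9/2)^2*(e12)^2 + (9/2)^2*(e15)^2 = 81/4*(-1) + 81/4*(+1) = 0 (each basis 2-blade squares to minus the product of its generators' squares); cross terms between blades sharing an index anticommute and cancel. So B^2 = 0.
Answer: null-rotation, certificate B^2 = 0. The invariant at work: B^2 = 0 is unchanged by conjugation, hence its sign classifies the subgroup whatever basis B is written in.
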